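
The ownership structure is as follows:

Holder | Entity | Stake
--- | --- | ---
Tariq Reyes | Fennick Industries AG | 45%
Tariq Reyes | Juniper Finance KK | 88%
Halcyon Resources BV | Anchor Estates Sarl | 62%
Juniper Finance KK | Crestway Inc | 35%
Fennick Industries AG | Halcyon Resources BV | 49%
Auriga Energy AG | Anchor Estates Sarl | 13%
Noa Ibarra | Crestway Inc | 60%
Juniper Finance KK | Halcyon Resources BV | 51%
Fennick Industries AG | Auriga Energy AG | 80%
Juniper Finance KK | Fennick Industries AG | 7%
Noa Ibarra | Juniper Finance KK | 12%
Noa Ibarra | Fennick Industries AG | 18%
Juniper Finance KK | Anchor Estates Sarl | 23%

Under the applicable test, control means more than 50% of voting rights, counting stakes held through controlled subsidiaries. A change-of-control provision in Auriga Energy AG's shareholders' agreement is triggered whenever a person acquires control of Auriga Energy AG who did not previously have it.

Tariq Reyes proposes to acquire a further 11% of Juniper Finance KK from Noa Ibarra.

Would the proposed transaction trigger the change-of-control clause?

The purchase adds only to Tariq's holdings (Noa's stake shrinks), so Tariq is the only person who could newly come to control Auriga.
Tariq holds 88% of Juniper, so Tariq controls Juniper.
Tariq and Juniper together hold 45% + 7% = 52% of Fennick, so Tariq controls Fennick.
Fennick holds 80% of Auriga, so Tariq controls Auriga.
So Tariq already controls Auriga before the transaction.
After the purchase, Tariq's direct stake in Juniper rises to 88% + 11% = 99%, and Noa's stake falls to 1%.
Tariq controlled Auriga already, so this is not a new person acquiring control; every other person's position is unchanged or reduced.
No new person acquires control, so the clause is not triggered.

No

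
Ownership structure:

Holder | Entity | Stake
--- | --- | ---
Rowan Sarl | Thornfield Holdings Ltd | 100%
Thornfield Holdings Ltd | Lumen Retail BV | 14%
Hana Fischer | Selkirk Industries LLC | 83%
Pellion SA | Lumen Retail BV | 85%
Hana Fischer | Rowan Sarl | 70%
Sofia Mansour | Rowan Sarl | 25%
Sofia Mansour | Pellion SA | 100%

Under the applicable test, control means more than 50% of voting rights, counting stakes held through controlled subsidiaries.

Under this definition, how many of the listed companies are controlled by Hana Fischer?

3

Hana holds 70% of Rowan, so Hana controls Rowan.
Rowan holds 100% of Thornfield, so Hana controls Thornfield.
Hana holds 83% of Selkirk, so Hana controls Selkirk.
No other company's threshold is met.
Hana controls 3 companies.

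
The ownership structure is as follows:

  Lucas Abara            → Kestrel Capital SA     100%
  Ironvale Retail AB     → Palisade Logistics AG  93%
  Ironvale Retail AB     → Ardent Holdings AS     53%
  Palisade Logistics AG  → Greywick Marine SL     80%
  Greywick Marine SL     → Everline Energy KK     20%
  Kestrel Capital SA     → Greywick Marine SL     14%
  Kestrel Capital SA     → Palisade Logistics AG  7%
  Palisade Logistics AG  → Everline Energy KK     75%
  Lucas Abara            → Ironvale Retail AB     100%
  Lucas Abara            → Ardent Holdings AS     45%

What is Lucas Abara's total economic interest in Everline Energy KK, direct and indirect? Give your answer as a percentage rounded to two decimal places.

93.80%

Lucas reaches Everline along 5 paths.
Via Kestrel → Palisade → Greywick: 100% × 7% × 80% × 20% = 1.12%.
Via Ironvale → Palisade → Greywick: 100% × 93% × 80% × 20% = 14.88%.
Via Kestrel → Greywick: 100% × 14% × 20% = 2.8%.
Via Kestrel → Palisade: 100% × 7% × 75% = 5.25%.
Via Ironvale → Palisade: 100% × 93% × 75% = 69.75%.
Total: 1.12% + 14.88% + 2.8% + 5.25% + 69.75% = 93.8%.
Rounded: 93.80%.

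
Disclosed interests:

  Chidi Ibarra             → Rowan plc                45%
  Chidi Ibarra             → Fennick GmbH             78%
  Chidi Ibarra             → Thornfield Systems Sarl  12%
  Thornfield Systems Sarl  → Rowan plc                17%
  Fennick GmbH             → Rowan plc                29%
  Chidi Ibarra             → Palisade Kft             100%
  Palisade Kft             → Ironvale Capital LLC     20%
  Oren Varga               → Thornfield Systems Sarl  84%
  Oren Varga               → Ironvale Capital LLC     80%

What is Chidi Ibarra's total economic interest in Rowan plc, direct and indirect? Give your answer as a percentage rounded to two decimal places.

69.66%

Chidi reaches Rowan along 3 paths.
Via Fennick: 78% × 29% = 22.62%.
Via Thornfield: 12% × 17% = 2.04%.
Direct stake: 45% = 45%.
Total: 22.62% + 2.04% + 45% = 69.66%.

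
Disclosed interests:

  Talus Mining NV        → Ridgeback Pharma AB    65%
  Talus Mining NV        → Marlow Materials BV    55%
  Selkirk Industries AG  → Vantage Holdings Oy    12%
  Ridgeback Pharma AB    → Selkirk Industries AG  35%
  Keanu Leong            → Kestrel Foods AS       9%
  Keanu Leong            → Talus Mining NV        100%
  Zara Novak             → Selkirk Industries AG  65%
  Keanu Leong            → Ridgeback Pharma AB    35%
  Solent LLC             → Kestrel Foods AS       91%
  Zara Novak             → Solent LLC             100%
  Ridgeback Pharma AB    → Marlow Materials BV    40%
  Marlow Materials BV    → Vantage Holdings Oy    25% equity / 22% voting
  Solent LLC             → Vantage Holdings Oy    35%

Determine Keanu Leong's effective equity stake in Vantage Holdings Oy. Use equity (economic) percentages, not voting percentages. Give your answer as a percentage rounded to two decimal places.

Keanu reaches Vantage along 5 paths.
Via Talus → Ridgeback → Selkirk: 100% × 65% × 35% × 12% = 2.73%.
Via Ridgeback → Selkirk: 35% × 35% × 12% = 1.47%.
Via Talus → Marlow: 100% × 55% × 25% = 13.75%.
Via Talus → Ridgeback → Marlow: 100% × 65% × 40% × 25% = 6.5%.
Via Ridgeback → Marlow: 35% × 40% × 25% = 3.5%.
Total: 2.73% + 1.47% + 13.75% + 6.5% + 3.5% = 27.95%.

27.95%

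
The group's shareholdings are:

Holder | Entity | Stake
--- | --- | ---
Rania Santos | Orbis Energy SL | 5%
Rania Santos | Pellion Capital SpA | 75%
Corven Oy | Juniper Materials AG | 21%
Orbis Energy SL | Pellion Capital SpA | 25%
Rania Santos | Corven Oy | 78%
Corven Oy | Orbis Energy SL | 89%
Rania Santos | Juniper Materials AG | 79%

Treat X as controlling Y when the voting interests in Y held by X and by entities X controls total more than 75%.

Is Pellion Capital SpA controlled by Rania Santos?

Rania holds 78% of Corven, so Rania controls Corven.
Corven and Rania together hold 89% + 5% = 94% of Orbis, so Rania controls Orbis.
Orbis and Rania together hold 25% + 75% = 100% of Pellion, so Rania controls Pellion.

Yes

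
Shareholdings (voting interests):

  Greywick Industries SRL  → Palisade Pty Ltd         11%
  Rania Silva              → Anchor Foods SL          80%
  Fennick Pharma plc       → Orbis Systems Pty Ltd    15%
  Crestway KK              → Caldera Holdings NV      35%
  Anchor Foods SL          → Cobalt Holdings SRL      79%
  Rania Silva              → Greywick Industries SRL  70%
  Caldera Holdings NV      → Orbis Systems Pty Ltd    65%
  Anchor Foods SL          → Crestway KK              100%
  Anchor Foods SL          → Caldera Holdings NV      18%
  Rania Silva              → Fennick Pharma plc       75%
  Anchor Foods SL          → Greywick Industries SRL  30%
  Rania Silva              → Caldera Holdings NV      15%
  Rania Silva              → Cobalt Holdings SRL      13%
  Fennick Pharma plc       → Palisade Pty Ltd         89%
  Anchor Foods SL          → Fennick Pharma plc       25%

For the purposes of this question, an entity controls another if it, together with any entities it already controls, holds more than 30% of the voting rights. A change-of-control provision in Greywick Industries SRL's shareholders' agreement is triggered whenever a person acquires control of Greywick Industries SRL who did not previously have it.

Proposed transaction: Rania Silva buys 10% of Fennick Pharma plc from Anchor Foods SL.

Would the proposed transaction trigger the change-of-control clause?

No

The purchase adds only to Rania's holdings (Anchor's stake shrinks), so Rania is the only person who could newly come to control Greywick.
Rania holds 80% of Anchor, so Rania controls Anchor.
Rania and Anchor together hold 70% + 30% = 100% of Greywick, so Rania controls Greywick.
So Rania already controls Greywick before the transaction.
After the purchase, Rania's direct stake in Fennick rises to 75% + 10% = 85%, and Anchor's stake falls to 15%.
Rania controlled Greywick already, so this is not a new person acquiring control; every other person's position is unchanged or reduced.
No new person acquires control, so the clause is not triggered.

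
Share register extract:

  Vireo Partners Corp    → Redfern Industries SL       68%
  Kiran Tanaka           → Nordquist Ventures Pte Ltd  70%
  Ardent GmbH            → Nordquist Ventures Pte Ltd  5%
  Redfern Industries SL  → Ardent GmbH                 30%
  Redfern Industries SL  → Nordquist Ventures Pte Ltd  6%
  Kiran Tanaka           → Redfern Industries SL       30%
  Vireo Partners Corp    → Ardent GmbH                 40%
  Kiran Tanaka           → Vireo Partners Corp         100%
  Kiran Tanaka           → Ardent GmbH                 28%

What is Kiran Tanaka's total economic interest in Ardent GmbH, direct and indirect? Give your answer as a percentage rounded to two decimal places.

Kiran reaches Ardent along 4 paths.
Via Redfern: 30% × 30% = 9%.
Via Vireo → Redfern: 100% × 68% × 30% = 20.4%.
Via Vireo: 100% × 40% = 40%.
Direct stake: 28% = 28%.
Total: 9% + 20.4% + 40% + 28% = 97.4%.
Rounded: 97.40%.

97.40%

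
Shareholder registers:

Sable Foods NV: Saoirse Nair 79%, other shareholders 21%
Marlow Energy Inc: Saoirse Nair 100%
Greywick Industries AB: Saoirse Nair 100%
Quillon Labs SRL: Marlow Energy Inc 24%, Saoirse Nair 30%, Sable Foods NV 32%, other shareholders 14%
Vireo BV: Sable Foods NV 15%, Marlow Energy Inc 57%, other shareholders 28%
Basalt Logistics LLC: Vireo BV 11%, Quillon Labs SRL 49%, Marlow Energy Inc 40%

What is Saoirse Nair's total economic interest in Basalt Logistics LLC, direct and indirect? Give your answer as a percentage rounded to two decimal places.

Saoirse reaches Basalt along 6 paths.
Via Sable → Vireo: 79% × 15% × 11% = 1.3035%.
Via Marlow → Vireo: 100% × 57% × 11% = 6.27%.
Via Marlow → Quillon: 100% × 24% × 49% = 11.76%.
Via Quillon: 30% × 49% = 14.7%.
Via Sable → Quillon: 79% × 32% × 49% = 12.3872%.
Via Marlow: 100% × 40% = 40%.
Total: 1.3035% + 6.27% + 11.76% + 14.7% + 12.3872% + 40% = 86.4207%.
Rounded: 86.42%.

86.42%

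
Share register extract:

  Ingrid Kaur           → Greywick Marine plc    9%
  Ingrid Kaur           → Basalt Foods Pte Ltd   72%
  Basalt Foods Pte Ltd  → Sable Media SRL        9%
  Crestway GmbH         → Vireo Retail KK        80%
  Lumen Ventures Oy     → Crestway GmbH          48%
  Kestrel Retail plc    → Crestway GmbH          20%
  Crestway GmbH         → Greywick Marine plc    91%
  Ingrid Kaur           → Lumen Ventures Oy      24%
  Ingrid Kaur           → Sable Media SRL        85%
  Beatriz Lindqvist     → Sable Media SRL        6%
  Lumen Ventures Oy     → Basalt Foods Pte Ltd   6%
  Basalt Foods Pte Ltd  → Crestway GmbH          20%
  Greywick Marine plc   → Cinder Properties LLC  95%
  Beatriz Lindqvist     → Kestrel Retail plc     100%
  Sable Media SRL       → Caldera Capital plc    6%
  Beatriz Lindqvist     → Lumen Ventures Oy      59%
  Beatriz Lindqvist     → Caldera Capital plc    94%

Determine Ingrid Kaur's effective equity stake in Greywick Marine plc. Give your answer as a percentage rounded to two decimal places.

32.85%

Ingrid reaches Greywick along 4 paths.
Direct stake: 9% = 9%.
Via Basalt → Crestway: 72% × 20% × 91% = 13.104%.
Via Lumen → Basalt → Crestway: 24% × 6% × 20% × 91% = 0.26208%.
Via Lumen → Crestway: 24% × 48% × 91% = 10.4832%.
Total: 9% + 13.104% + 0.26208% + 10.4832% = 32.84928%.
Rounded: 32.85%.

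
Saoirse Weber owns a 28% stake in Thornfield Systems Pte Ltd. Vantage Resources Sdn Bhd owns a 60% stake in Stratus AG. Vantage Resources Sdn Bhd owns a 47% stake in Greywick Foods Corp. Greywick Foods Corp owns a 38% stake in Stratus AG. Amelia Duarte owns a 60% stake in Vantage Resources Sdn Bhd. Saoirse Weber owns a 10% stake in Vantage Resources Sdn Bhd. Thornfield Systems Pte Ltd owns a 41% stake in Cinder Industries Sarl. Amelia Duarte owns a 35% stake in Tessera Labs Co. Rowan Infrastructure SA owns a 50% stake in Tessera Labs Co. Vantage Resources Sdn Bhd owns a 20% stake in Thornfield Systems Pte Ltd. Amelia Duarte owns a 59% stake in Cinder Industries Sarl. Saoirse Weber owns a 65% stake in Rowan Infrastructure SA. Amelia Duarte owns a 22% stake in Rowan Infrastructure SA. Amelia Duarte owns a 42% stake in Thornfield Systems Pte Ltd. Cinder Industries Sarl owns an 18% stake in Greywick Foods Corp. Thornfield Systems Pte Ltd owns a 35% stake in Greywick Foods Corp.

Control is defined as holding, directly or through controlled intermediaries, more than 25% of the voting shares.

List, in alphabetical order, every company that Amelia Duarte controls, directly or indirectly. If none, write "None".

Amelia holds 60% of Vantage, so Amelia controls Vantage.
Amelia and Vantage together hold 42% + 20% = 62% of Thornfield, so Amelia controls Thornfield.
Amelia and Thornfield together hold 59% + 41% = 100% of Cinder, so Amelia controls Cinder.
Vantage and Cinder and Thornfield together hold 47% + 18% + 35% = 100% of Greywick, so Amelia controls Greywick.
Amelia holds 35% of Tessera, so Amelia controls Tessera.
Vantage and Greywick together hold 60% + 38% = 98% of Stratus, so Amelia controls Stratus.
No other company's threshold is met.

Cinder Industries Sarl, Greywick Foods Corp, Stratus AG, Tessera Labs Co, Thornfield Systems Pte Ltd, Vantage Resources Sdn Bhd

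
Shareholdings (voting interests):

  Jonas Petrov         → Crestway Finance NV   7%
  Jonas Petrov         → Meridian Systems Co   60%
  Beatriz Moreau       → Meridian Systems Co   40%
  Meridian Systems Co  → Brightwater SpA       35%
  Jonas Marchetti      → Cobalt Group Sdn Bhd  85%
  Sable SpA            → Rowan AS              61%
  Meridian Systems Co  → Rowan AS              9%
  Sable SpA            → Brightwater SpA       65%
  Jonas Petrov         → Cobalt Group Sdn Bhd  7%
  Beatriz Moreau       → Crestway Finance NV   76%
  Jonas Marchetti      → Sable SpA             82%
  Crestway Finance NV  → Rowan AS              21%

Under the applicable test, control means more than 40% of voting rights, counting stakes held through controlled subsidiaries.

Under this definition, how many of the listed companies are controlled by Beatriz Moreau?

1

Beatriz holds 76% of Crestway, so Beatriz controls Crestway.
No other company's threshold is met.
Beatriz controls 1 company.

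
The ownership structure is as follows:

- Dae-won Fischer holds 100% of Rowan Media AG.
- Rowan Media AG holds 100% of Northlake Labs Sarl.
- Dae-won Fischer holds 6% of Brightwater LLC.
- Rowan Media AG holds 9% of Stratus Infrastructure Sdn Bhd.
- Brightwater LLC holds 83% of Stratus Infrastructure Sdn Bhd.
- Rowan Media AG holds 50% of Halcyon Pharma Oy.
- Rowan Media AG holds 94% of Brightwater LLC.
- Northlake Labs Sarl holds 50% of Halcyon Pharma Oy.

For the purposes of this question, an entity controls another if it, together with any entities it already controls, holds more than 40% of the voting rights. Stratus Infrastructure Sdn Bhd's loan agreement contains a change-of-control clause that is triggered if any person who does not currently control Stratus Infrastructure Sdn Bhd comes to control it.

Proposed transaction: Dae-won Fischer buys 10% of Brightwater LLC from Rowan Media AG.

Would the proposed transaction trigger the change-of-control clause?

No

The purchase adds only to Dae-won's holdings (Rowan's stake shrinks), so Dae-won is the only person who could newly come to control Stratus.
Dae-won holds 100% of Rowan, so Dae-won controls Rowan.
Rowan and Dae-won together hold 94% + 6% = 100% of Brightwater, so Dae-won controls Brightwater.
Rowan and Brightwater together hold 9% + 83% = 92% of Stratus, so Dae-won controls Stratus.
So Dae-won already controls Stratus before the transaction.
After the purchase, Dae-won's direct stake in Brightwater rises to 6% + 10% = 16%, and Rowan's stake falls to 84%.
Dae-won controlled Stratus already, so this is not a new person acquiring control; every other person's position is unchanged or reduced.
No new person acquires control, so the clause is not triggered.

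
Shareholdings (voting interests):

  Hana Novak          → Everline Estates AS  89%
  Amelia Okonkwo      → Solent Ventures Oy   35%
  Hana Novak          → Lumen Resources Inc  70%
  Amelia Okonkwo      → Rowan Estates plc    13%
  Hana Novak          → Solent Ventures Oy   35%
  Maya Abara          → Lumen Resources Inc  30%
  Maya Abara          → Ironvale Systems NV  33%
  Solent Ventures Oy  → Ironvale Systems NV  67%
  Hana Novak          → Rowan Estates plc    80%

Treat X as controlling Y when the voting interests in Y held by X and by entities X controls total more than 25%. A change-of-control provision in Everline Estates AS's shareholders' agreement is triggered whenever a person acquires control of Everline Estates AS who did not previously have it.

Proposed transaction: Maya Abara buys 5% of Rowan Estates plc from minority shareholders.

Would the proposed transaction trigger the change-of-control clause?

The purchase changes only Maya's holdings, so Maya is the only person who could newly come to control Everline.
Maya holds 33% of Ironvale, so Maya controls Ironvale.
Maya holds 30% of Lumen, so Maya controls Lumen.
Neither Maya nor any entity Maya controls holds any voting interest in Everline.
So before the transaction, Maya does not control Everline.
After the purchase, Maya holds 5% of Rowan directly.
Maya's side now holds 5% of Rowan, not > 25%, so Maya still does not control Rowan.
After the transaction, neither Maya nor any entity Maya controls holds a voting interest in Everline, so Maya still does not control it.
No new person acquires control, so the clause is not triggered.

No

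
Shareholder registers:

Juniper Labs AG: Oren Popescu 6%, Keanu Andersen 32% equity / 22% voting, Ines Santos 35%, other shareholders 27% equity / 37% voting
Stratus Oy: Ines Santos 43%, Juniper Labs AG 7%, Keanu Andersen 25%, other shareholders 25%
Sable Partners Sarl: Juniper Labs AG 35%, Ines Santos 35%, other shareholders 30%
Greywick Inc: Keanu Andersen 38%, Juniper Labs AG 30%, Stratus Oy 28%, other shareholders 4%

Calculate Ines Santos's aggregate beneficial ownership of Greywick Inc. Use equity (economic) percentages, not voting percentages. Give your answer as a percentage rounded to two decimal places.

Ines reaches Greywick along 3 paths.
Via Juniper: 35% × 30% = 10.5%.
Via Stratus: 43% × 28% = 12.04%.
Via Juniper → Stratus: 35% × 7% × 28% = 0.686%.
Total: 10.5% + 12.04% + 0.686% = 23.226%.
Rounded: 23.23%.

23.23%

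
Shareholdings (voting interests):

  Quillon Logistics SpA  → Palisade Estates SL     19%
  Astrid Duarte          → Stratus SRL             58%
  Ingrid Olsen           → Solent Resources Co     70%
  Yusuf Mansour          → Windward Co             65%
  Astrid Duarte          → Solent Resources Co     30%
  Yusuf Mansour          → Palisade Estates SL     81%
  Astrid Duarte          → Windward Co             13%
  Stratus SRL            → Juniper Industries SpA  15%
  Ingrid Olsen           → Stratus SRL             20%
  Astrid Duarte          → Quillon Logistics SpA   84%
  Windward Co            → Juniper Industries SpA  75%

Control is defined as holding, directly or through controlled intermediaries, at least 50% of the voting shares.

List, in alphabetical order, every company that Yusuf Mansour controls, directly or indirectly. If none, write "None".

Juniper Industries SpA, Palisade Estates SL, Windward Co

Yusuf holds 65% of Windward, so Yusuf controls Windward.
Windward holds 75% of Juniper, so Yusuf controls Juniper.
Yusuf holds 81% of Palisade, so Yusuf controls Palisade.
No other company's threshold is met.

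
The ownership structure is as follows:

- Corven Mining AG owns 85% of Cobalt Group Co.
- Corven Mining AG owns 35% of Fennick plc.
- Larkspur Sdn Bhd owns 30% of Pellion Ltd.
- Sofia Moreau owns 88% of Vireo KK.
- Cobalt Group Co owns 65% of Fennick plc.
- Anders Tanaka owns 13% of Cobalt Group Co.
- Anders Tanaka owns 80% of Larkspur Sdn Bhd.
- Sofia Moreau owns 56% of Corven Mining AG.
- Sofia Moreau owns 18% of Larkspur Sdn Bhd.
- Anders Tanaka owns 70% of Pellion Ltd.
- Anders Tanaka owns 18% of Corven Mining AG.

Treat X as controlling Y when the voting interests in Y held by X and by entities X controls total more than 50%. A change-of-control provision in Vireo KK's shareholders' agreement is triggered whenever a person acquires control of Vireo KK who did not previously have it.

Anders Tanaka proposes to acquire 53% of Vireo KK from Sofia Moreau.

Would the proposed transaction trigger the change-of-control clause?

Yes

The purchase adds only to Anders's holdings (Sofia's stake shrinks), so Anders is the only person who could newly come to control Vireo.
Anders holds 80% of Larkspur, so Anders controls Larkspur.
Larkspur and Anders together hold 30% + 70% = 100% of Pellion, so Anders controls Pellion.
Neither Anders nor any entity Anders controls holds any voting interest in Vireo.
So before the transaction, Anders does not control Vireo.
After the purchase, Anders holds 53% of Vireo directly, and Sofia's stake falls to 35%.
Anders holds 53% of Vireo, so Anders controls Vireo.
Anders did not control Vireo before and does after, so the clause is triggered.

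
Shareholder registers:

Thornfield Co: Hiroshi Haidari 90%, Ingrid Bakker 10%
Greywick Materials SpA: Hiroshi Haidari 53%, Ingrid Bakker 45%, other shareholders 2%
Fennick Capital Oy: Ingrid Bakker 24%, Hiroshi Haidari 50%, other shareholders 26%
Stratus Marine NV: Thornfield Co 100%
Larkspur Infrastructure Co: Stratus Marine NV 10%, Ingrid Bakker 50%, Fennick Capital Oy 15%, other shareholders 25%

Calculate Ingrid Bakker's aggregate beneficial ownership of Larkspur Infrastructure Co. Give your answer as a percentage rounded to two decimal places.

54.60%

Ingrid reaches Larkspur along 3 paths.
Via Thornfield → Stratus: 10% × 100% × 10% = 1%.
Direct stake: 50% = 50%.
Via Fennick: 24% × 15% = 3.6%.
Total: 1% + 50% + 3.6% = 54.6%.
Rounded: 54.60%.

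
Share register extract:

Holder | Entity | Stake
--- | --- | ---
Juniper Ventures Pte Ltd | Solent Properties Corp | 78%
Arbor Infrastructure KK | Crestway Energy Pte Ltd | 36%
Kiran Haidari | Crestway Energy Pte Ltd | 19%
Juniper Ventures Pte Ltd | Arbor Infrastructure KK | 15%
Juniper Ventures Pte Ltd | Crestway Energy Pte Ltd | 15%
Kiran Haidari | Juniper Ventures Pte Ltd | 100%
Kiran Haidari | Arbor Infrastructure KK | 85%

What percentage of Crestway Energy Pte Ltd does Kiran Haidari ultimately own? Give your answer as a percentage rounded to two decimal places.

70.00%

Kiran reaches Crestway along 4 paths.
Direct stake: 19% = 19%.
Via Juniper: 100% × 15% = 15%.
Via Juniper → Arbor: 100% × 15% × 36% = 5.4%.
Via Arbor: 85% × 36% = 30.6%.
Total: 19% + 15% + 5.4% + 30.6% = 70%.
Rounded: 70.00%.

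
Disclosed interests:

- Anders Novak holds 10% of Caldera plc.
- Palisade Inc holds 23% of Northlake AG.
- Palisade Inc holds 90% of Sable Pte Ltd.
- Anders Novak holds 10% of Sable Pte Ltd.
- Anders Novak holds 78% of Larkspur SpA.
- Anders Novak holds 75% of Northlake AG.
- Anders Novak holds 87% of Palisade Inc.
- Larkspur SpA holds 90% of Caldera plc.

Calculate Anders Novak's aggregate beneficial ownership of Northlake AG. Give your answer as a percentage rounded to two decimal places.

Anders reaches Northlake along 2 paths.
Via Palisade: 87% × 23% = 20.01%.
Direct stake: 75% = 75%.
Total: 20.01% + 75% = 95.01%.

95.01%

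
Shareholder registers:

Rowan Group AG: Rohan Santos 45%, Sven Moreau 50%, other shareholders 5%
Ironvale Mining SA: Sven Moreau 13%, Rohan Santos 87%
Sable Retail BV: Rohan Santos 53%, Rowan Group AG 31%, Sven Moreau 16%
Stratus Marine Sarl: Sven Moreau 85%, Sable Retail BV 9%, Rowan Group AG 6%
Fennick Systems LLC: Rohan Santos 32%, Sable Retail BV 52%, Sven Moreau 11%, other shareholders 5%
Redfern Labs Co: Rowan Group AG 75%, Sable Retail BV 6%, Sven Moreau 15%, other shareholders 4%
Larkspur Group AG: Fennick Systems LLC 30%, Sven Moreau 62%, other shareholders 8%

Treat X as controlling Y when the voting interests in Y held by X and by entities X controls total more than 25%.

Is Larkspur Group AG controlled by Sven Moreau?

Sven holds 50% of Rowan, so Sven controls Rowan.
Rowan and Sven together hold 31% + 16% = 47% of Sable, so Sven controls Sable.
Sable and Sven together hold 52% + 11% = 63% of Fennick, so Sven controls Fennick.
Fennick and Sven together hold 30% + 62% = 92% of Larkspur, so Sven controls Larkspur.

Yes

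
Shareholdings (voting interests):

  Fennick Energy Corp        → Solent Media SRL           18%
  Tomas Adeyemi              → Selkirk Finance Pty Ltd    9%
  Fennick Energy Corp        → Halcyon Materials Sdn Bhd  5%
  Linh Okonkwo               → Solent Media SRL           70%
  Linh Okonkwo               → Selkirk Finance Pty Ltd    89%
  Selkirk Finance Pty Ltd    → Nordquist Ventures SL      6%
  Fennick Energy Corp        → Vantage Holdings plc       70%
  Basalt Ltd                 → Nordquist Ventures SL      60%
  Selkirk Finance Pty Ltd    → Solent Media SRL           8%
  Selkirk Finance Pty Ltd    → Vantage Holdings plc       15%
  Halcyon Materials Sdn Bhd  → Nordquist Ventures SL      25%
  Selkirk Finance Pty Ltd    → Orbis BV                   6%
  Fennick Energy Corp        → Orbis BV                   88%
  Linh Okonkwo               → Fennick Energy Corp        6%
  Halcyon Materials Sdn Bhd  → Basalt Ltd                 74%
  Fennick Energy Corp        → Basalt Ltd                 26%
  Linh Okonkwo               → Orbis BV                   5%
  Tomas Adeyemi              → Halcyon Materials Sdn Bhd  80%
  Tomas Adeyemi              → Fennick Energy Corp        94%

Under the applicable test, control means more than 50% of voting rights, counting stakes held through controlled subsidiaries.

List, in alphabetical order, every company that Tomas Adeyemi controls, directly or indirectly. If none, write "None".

Tomas holds 94% of Fennick, so Tomas controls Fennick.
Fennick and Tomas together hold 5% + 80% = 85% of Halcyon, so Tomas controls Halcyon.
Fennick holds 70% of Vantage, so Tomas controls Vantage.
Fennick and Halcyon together hold 26% + 74% = 100% of Basalt, so Tomas controls Basalt.
Fennick holds 88% of Orbis, so Tomas controls Orbis.
Basalt and Halcyon together hold 60% + 25% = 85% of Nordquist, so Tomas controls Nordquist.
No other company's threshold is met.

Basalt Ltd, Fennick Energy Corp, Halcyon Materials Sdn Bhd, Nordquist Ventures SL, Orbis BV, Vantage Holdings plc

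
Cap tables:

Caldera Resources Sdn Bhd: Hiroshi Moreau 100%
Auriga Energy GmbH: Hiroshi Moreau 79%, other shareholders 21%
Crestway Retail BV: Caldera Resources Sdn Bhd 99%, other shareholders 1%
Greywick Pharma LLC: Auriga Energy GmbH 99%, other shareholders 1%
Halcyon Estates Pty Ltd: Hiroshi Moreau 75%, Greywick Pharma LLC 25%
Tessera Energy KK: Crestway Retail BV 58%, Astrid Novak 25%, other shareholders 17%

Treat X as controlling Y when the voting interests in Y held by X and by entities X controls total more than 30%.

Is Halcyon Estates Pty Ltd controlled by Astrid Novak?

Astrid's largest direct stake is 25% in Tessera, which does not meet the threshold, so Astrid controls no company.
Neither Astrid nor any entity Astrid controls holds any voting interest in Halcyon.
So Astrid does not control Halcyon.

No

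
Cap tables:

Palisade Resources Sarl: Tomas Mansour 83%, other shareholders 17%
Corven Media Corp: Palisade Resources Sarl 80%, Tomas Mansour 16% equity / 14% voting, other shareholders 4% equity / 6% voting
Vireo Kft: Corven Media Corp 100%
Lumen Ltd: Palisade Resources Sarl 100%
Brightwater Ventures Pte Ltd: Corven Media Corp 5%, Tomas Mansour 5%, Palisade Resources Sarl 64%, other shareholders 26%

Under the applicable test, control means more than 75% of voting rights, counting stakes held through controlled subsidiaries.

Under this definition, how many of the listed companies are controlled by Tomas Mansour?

4

Tomas holds 83% of Palisade, so Tomas controls Palisade.
Palisade and Tomas together hold 80% + 14% = 94% of Corven, so Tomas controls Corven.
Corven holds 100% of Vireo, so Tomas controls Vireo.
Palisade holds 100% of Lumen, so Tomas controls Lumen.
No other company's threshold is met.
Tomas controls 4 companies.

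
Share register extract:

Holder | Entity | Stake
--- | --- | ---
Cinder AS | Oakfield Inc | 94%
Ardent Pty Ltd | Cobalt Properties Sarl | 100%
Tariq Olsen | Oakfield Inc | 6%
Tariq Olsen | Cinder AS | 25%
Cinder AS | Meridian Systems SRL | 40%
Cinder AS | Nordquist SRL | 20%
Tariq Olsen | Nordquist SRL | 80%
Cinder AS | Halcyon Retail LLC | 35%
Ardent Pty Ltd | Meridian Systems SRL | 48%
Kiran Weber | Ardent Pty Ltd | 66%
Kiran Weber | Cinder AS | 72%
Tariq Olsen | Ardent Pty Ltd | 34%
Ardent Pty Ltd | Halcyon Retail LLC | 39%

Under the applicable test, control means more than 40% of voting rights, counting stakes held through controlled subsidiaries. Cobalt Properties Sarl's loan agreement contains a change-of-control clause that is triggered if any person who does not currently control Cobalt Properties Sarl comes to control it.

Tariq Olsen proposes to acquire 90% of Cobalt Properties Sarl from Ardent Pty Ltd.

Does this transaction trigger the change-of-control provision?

Yes

The purchase adds only to Tariq's holdings (Ardent's stake shrinks), so Tariq is the only person who could newly come to control Cobalt.
Tariq holds 80% of Nordquist, so Tariq controls Nordquist.
Neither Tariq nor any entity Tariq controls holds any voting interest in Cobalt.
So before the transaction, Tariq does not control Cobalt.
After the purchase, Tariq holds 90% of Cobalt directly, and Ardent's stake falls to 10%.
Tariq holds 90% of Cobalt, so Tariq controls Cobalt.
Tariq did not control Cobalt before and does after, so the clause is triggered.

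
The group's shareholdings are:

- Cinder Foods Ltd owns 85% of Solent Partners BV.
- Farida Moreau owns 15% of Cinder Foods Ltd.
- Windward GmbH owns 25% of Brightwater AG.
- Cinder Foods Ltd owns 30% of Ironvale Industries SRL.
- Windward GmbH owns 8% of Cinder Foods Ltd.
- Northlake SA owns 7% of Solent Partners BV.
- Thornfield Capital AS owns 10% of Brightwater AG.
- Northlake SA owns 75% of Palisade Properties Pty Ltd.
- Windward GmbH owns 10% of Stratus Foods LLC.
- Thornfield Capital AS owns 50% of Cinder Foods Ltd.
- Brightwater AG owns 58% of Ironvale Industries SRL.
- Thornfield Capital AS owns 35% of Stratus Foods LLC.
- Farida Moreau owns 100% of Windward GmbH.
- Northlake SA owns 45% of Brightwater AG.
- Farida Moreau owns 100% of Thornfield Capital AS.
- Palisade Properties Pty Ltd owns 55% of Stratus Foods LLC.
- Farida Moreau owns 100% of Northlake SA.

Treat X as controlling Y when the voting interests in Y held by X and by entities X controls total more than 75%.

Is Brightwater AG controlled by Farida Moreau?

Farida holds 100% of Windward, so Farida controls Windward.
Farida holds 100% of Northlake, so Farida controls Northlake.
Farida holds 100% of Thornfield, so Farida controls Thornfield.
Windward and Northlake and Thornfield together hold 25% + 45% + 10% = 80% of Brightwater, so Farida controls Brightwater.

Yes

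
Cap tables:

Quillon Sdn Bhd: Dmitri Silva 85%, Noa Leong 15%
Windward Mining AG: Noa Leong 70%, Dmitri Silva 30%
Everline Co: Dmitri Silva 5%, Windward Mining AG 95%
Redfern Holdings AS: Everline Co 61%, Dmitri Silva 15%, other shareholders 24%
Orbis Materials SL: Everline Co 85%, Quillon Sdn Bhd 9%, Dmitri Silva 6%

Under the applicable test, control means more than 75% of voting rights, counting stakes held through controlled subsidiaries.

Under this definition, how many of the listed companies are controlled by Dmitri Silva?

1

Dmitri holds 85% of Quillon, so Dmitri controls Quillon.
No other company's threshold is met.
Dmitri controls 1 company.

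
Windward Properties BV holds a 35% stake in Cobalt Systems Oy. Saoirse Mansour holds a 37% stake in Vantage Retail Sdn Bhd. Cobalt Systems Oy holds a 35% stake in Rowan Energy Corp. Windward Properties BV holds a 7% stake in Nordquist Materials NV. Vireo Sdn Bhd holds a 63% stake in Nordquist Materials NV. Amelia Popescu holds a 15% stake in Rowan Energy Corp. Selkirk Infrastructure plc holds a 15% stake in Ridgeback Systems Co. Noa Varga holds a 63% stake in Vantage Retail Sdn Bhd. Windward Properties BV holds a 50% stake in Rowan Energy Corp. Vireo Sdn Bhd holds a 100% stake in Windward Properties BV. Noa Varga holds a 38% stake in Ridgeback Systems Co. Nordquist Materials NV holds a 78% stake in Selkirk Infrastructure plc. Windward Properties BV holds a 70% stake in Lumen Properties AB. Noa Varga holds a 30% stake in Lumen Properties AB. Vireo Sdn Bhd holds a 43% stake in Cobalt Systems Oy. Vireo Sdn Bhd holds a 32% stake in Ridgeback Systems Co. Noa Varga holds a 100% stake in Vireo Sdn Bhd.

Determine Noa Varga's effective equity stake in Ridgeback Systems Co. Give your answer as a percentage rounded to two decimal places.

Noa reaches Ridgeback along 4 paths.
Via Vireo → Windward → Nordquist → Selkirk: 100% × 100% × 7% × 78% × 15% = 0.819%.
Via Vireo → Nordquist → Selkirk: 100% × 63% × 78% × 15% = 7.371%.
Via Vireo: 100% × 32% = 32%.
Direct stake: 38% = 38%.
Total: 0.819% + 7.371% + 32% + 38% = 78.19%.

78.19%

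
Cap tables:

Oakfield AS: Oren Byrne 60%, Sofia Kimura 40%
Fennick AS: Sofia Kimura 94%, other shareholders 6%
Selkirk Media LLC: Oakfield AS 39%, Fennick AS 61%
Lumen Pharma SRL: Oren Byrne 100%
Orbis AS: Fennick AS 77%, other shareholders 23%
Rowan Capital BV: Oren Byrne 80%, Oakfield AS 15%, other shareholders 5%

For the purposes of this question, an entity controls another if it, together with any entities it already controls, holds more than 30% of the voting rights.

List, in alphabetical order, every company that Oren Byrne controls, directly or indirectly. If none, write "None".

Oren holds 60% of Oakfield, so Oren controls Oakfield.
Oakfield holds 39% of Selkirk, so Oren controls Selkirk.
Oren holds 100% of Lumen, so Oren controls Lumen.
Oren and Oakfield together hold 80% + 15% = 95% of Rowan, so Oren controls Rowan.
No other company's threshold is met.

Lumen Pharma SRL, Oakfield AS, Rowan Capital BV, Selkirk Media LLC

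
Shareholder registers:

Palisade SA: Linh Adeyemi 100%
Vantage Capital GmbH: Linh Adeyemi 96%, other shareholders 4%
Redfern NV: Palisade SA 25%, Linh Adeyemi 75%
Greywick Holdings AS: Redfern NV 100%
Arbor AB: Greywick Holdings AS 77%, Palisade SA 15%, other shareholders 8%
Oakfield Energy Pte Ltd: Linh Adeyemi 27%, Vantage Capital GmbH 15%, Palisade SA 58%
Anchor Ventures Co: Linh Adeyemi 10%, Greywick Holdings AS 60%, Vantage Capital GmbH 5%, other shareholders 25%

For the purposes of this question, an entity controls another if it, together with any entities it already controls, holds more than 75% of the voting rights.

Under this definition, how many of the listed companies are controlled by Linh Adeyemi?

6

Linh holds 100% of Palisade, so Linh controls Palisade.
Linh holds 96% of Vantage, so Linh controls Vantage.
Palisade and Linh together hold 25% + 75% = 100% of Redfern, so Linh controls Redfern.
Redfern holds 100% of Greywick, so Linh controls Greywick.
Greywick and Palisade together hold 77% + 15% = 92% of Arbor, so Linh controls Arbor.
Linh and Vantage and Palisade together hold 27% + 15% + 58% = 100% of Oakfield, so Linh controls Oakfield.
No other company's threshold is met.
Linh controls 6 companies.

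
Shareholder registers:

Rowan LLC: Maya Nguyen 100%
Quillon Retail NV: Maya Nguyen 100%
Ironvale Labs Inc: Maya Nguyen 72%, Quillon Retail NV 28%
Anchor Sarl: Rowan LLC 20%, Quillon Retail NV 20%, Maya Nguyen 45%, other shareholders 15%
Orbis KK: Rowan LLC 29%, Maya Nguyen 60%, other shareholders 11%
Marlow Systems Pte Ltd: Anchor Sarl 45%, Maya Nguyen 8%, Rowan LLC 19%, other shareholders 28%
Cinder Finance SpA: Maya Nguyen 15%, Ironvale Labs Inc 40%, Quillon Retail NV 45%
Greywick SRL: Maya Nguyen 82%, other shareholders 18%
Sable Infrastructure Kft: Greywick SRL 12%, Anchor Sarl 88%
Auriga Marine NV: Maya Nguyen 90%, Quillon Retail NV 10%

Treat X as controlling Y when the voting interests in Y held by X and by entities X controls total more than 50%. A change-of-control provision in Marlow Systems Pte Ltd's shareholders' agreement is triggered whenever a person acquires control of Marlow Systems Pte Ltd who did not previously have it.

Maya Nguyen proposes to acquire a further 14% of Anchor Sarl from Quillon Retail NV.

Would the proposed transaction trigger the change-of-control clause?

No

The purchase adds only to Maya's holdings (Quillon's stake shrinks), so Maya is the only person who could newly come to control Marlow.
Maya holds 100% of Rowan, so Maya controls Rowan.
Maya holds 100% of Quillon, so Maya controls Quillon.
Rowan and Quillon and Maya together hold 20% + 20% + 45% = 85% of Anchor, so Maya controls Anchor.
Anchor and Maya and Rowan together hold 45% + 8% + 19% = 72% of Marlow, so Maya controls Marlow.
So Maya already controls Marlow before the transaction.
After the purchase, Maya's direct stake in Anchor rises to 45% + 14% = 59%, and Quillon's stake falls to 6%.
Maya controlled Marlow already, so this is not a new person acquiring control; every other person's position is unchanged or reduced.
No new person acquires control, so the clause is not triggered.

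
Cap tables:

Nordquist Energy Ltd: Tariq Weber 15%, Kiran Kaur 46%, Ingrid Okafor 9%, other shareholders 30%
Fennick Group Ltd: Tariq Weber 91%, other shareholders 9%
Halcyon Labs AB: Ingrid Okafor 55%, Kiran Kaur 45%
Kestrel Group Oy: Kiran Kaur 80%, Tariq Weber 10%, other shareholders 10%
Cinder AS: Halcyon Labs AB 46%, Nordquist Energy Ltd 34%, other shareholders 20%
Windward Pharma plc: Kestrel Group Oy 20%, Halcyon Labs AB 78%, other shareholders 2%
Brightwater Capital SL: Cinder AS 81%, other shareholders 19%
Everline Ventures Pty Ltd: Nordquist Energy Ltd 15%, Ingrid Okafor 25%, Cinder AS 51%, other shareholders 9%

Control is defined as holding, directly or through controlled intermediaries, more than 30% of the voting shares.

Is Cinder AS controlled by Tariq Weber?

No

Tariq holds 91% of Fennick, so Tariq controls Fennick.
Neither Tariq nor any entity Tariq controls holds any voting interest in Cinder.
So Tariq does not control Cinder.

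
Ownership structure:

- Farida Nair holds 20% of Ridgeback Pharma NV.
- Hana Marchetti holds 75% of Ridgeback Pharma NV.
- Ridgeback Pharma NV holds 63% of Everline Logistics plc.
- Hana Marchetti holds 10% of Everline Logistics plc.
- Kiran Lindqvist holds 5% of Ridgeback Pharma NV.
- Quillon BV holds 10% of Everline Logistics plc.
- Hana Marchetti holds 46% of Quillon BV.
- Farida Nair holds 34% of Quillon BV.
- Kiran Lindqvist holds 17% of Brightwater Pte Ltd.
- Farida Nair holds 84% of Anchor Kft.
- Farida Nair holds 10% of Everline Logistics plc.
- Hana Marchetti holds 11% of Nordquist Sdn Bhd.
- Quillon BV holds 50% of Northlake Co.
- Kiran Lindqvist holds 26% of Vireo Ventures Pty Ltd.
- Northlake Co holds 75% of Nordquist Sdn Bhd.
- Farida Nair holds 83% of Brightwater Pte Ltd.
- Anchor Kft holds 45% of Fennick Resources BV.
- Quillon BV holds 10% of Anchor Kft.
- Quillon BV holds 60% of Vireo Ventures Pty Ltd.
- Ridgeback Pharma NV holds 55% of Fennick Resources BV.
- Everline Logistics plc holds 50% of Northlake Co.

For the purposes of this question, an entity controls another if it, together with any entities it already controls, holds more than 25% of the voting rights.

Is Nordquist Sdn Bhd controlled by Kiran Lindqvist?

No

Kiran holds 26% of Vireo, so Kiran controls Vireo.
Neither Kiran nor any entity Kiran controls holds any voting interest in Nordquist.
So Kiran does not control Nordquist.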